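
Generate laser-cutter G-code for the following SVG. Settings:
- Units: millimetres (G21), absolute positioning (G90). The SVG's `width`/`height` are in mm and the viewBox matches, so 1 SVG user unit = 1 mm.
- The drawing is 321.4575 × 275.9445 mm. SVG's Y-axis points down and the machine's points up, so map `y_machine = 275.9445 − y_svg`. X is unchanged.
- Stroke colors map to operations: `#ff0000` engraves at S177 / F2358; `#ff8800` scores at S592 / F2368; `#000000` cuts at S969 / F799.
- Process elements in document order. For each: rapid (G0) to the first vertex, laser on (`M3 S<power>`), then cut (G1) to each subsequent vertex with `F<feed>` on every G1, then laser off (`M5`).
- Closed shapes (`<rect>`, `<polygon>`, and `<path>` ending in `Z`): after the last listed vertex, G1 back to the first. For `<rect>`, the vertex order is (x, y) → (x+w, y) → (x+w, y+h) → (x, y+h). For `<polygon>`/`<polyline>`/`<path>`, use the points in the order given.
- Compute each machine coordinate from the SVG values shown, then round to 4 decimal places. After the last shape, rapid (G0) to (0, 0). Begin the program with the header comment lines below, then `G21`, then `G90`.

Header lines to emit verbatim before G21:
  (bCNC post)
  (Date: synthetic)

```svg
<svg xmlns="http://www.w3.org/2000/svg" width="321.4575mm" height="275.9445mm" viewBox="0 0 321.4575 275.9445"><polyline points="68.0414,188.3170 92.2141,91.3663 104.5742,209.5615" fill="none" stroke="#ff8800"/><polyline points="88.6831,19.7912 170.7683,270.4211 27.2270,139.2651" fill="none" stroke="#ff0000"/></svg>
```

viewBox `0 0 321.4575 275.9445` with mm width/height → 1 unit = 1 mm. Flip: y_m = 275.9445 − y_svg.

**Shape 1** — `<polyline>` open polyline, stroke `#ff8800` → score (S592, F2368). Machine vertices: (68.0414,87.6275) → (92.2141,184.5782) → (104.5742,66.3830). Open path.

**Shape 2** — `<polyline>` open polyline, stroke `#ff0000` → engrave (S177, F2358). Machine vertices: (88.6831,256.1533) → (170.7683,5.5234) → (27.2270,136.6794). Open path.

(bCNC post)
(Date: synthetic)
G21
G90
G0 X68.0414 Y87.6275
M3 S592
G1 X92.2141 Y184.5782 F2368
G1 X104.5742 Y66.3830 F2368
M5
G0 X88.6831 Y256.1533
M3 S177
G1 X170.7683 Y5.5234 F2358
G1 X27.2270 Y136.6794 F2358
M5
G0 X0.0000 Y0.0000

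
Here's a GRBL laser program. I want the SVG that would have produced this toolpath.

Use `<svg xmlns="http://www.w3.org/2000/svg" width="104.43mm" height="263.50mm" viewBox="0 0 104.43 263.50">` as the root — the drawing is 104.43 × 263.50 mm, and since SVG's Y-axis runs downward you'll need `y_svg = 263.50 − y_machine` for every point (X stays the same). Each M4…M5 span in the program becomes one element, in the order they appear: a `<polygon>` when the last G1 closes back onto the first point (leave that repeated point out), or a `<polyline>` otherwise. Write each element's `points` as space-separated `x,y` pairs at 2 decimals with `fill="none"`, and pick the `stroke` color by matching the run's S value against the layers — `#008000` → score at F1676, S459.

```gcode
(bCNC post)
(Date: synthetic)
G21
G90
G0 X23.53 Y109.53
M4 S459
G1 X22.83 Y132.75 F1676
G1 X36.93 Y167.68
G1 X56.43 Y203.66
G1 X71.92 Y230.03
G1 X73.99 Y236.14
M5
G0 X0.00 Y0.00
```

<svg xmlns="http://www.w3.org/2000/svg" width="104.43mm" height="263.50mm" viewBox="0 0 104.43 263.50">
  <polyline points="23.53,153.97 22.83,130.75 36.93,95.82 56.43,59.84 71.92,33.47 73.99,27.36" fill="none" stroke="#008000"/>
</svg>

Machine Y-up, SVG Y-down with viewBox height 263.50, so y_svg = 263.50 − y_machine; X carries over. Every run uses S459, so all elements get stroke `#008000` (score).

Run 1: The run is open, so emit a `<polyline>` with points (Y-flipped): 23.53,153.97 22.83,130.75 36.93,95.82 56.43,59.84 71.92,33.47 73.99,27.36.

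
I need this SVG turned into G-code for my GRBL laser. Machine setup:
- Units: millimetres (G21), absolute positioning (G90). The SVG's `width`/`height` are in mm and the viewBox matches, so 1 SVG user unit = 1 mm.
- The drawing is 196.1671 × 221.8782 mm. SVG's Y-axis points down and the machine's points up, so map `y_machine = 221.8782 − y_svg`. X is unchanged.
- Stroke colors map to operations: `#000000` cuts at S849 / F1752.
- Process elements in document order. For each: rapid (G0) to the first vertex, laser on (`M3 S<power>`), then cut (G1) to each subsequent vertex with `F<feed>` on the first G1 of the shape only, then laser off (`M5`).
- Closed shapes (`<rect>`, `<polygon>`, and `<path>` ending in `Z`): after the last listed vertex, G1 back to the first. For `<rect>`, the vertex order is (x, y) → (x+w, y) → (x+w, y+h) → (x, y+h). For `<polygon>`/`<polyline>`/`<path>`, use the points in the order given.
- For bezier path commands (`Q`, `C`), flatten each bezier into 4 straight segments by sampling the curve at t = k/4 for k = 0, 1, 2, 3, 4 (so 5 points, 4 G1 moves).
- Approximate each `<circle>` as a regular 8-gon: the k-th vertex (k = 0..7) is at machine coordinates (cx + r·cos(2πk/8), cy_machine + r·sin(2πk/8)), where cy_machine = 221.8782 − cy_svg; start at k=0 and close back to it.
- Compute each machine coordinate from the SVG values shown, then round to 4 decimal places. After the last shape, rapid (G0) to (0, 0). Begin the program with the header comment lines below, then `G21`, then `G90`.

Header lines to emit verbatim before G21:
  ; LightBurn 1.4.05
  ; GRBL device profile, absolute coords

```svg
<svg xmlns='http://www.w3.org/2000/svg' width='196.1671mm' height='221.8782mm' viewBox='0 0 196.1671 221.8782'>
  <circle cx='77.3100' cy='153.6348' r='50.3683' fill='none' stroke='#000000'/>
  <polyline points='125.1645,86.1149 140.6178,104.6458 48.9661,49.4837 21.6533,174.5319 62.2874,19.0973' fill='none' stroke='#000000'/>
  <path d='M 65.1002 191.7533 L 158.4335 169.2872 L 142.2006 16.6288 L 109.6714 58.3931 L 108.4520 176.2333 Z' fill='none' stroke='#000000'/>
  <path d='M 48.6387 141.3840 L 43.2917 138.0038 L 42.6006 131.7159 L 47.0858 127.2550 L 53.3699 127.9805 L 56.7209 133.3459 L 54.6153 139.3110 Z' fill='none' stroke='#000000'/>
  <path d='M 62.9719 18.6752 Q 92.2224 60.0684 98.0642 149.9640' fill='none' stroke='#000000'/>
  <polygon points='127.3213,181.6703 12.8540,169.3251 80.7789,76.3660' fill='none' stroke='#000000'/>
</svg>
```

viewBox `0 0 196.1671 221.8782` with mm width/height → 1 unit = 1 mm. Flip: y_m = 221.8782 − y_svg.

**Shape 1** — `<circle>` circle, stroke `#000000` → cut (S849, F1752). Machine vertices: (127.6783,68.2434) → (112.9258,103.8592) → (77.3100,118.6117) → (41.6942,103.8592) → (26.9417,68.2434) → (41.6942,32.6276) → (77.3100,17.8751) → (112.9258,32.6276) → (127.6783,68.2434). Closed: final G1 returns to the first vertex.

**Shape 2** — `<polyline>` open polyline, stroke `#000000` → cut (S849, F1752). Machine vertices: (125.1645,135.7633) → (140.6178,117.2324) → (48.9661,172.3945) → (21.6533,47.3463) → (62.2874,202.7809). Open path.

**Shape 3** — `<path>` closed polygon, stroke `#000000` → cut (S849, F1752). Machine vertices: (65.1002,30.1249) → (158.4335,52.5910) → (142.2006,205.2494) → (109.6714,163.4851) → (108.4520,45.6449) → (65.1002,30.1249). Closed: final G1 returns to the first vertex.

**Shape 4** — `<path>` regular polygon, stroke `#000000` → cut (S849, F1752). Machine vertices: (48.6387,80.4942) → (43.2917,83.8744) → (42.6006,90.1623) → (47.0858,94.6232) → (53.3699,93.8977) → (56.7209,88.5323) → (54.6153,82.5672) → (48.6387,80.4942). Closed: final G1 returns to the first vertex.

**Shape 5** — `<path>` quadratic bezier, stroke `#000000` → cut (S849, F1752). Control points (SVG): P0=(62.9719,18.6752), P1=(92.2224,60.0684), P2=(98.0642,149.9640); sampled at t=k/4. Machine vertices: (62.9719,203.2030) → (76.1341,179.4750) → (86.3702,149.6842) → (93.6803,113.8306) → (98.0642,71.9142). Open path.

**Shape 6** — `<polygon>` regular polygon, stroke `#000000` → cut (S849, F1752). Machine vertices: (127.3213,40.2079) → (12.8540,52.5531) → (80.7789,145.5122) → (127.3213,40.2079). Closed: final G1 returns to the first vertex.

; LightBurn 1.4.05
; GRBL device profile, absolute coords
G21
G90
G0 X127.6783 Y68.2434
M3 S849
G1 X112.9258 Y103.8592 F1752
G1 X77.3100 Y118.6117
G1 X41.6942 Y103.8592
G1 X26.9417 Y68.2434
G1 X41.6942 Y32.6276
G1 X77.3100 Y17.8751
G1 X112.9258 Y32.6276
G1 X127.6783 Y68.2434
M5
G0 X125.1645 Y135.7633
M3 S849
G1 X140.6178 Y117.2324 F1752
G1 X48.9661 Y172.3945
G1 X21.6533 Y47.3463
G1 X62.2874 Y202.7809
M5
G0 X65.1002 Y30.1249
M3 S849
G1 X158.4335 Y52.5910 F1752
G1 X142.2006 Y205.2494
G1 X109.6714 Y163.4851
G1 X108.4520 Y45.6449
G1 X65.1002 Y30.1249
M5
G0 X48.6387 Y80.4942
M3 S849
G1 X43.2917 Y83.8744 F1752
G1 X42.6006 Y90.1623
G1 X47.0858 Y94.6232
G1 X53.3699 Y93.8977
G1 X56.7209 Y88.5323
G1 X54.6153 Y82.5672
G1 X48.6387 Y80.4942
M5
G0 X62.9719 Y203.2030
M3 S849
G1 X76.1341 Y179.4750 F1752
G1 X86.3702 Y149.6842
G1 X93.6803 Y113.8306
G1 X98.0642 Y71.9142
M5
G0 X127.3213 Y40.2079
M3 S849
G1 X12.8540 Y52.5531 F1752
G1 X80.7789 Y145.5122
G1 X127.3213 Y40.2079
M5
G0 X0.0000 Y0.0000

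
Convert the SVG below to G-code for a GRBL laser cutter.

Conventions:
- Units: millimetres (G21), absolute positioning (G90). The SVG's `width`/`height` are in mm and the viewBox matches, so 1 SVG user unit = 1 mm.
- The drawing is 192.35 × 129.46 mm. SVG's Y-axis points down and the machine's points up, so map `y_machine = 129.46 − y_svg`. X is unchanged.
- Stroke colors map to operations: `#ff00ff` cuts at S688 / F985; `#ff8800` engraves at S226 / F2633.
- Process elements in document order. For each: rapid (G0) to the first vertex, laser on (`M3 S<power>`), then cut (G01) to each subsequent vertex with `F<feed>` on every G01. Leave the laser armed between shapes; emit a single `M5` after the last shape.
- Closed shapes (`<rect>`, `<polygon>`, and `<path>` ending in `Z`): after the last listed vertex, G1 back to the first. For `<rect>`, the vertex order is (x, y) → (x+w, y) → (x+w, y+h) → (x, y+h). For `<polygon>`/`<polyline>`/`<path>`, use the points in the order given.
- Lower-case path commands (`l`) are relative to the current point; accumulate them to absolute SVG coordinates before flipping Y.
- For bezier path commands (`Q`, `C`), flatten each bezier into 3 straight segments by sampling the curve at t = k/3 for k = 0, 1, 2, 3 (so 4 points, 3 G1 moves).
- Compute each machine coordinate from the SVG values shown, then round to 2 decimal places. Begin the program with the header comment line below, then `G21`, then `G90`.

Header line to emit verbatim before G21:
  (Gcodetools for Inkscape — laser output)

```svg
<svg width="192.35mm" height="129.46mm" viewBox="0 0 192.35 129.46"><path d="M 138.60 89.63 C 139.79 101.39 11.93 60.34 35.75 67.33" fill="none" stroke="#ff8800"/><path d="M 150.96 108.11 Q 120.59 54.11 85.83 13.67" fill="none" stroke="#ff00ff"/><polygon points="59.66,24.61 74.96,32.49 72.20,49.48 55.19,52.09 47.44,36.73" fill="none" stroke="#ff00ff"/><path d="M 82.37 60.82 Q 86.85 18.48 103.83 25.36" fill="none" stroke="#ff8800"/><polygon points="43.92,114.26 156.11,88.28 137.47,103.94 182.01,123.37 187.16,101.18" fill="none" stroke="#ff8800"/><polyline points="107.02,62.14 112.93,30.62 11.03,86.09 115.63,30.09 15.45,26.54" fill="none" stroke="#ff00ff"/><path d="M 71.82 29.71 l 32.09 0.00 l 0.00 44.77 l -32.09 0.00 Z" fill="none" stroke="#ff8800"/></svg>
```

(Gcodetools for Inkscape — laser output)
G21
G90
G0 X138.60 Y39.83
M3 S226
G01 X107.17 Y41.94 F2633
G01 X52.09 Y56.84 F2633
G01 X35.75 Y62.13 F2633
G0 X150.96 Y21.35
M3 S688
G01 X130.23 Y55.84 F985
G01 X108.52 Y87.32 F985
G01 X85.83 Y115.79 F985
G0 X59.66 Y104.85
M3 S688
G01 X74.96 Y96.97 F985
G01 X72.20 Y79.98 F985
G01 X55.19 Y77.37 F985
G01 X47.44 Y92.73 F985
G01 X59.66 Y104.85 F985
G0 X82.37 Y68.64
M3 S226
G01 X86.75 Y91.40 F2633
G01 X93.90 Y103.22 F2633
G01 X103.83 Y104.10 F2633
G0 X43.92 Y15.20
M3 S226
G01 X156.11 Y41.18 F2633
G01 X137.47 Y25.52 F2633
G01 X182.01 Y6.09 F2633
G01 X187.16 Y28.28 F2633
G01 X43.92 Y15.20 F2633
G0 X107.02 Y67.32
M3 S688
G01 X112.93 Y98.84 F985
G01 X11.03 Y43.37 F985
G01 X115.63 Y99.37 F985
G01 X15.45 Y102.92 F985
G0 X71.82 Y99.75
M3 S226
G01 X103.91 Y99.75 F2633
G01 X103.91 Y54.98 F2633
G01 X71.82 Y54.98 F2633
G01 X71.82 Y99.75 F2633
M5

1 u = 1 mm; y_m = 129.46 − y.

[1] `<path>` cubic bezier, #ff8800→engrave S226 F2633: (138.60,39.83) → (107.17,41.94) → (52.09,56.84) → (35.75,62.13)

[2] `<path>` quadratic bezier, #ff00ff→cut S688 F985: (150.96,21.35) → (130.23,55.84) → (108.52,87.32) → (85.83,115.79)

[3] `<polygon>` regular polygon, #ff00ff→cut S688 F985: (59.66,104.85) → (74.96,96.97) → (72.20,79.98) → (55.19,77.37) → (47.44,92.73) → (59.66,104.85) (closed)

[4] `<path>` quadratic bezier, #ff8800→engrave S226 F2633: (82.37,68.64) → (86.75,91.40) → (93.90,103.22) → (103.83,104.10)

[5] `<polygon>` closed polygon, #ff8800→engrave S226 F2633: (43.92,15.20) → (156.11,41.18) → (137.47,25.52) → (182.01,6.09) → (187.16,28.28) → (43.92,15.20) (closed)

[6] `<polyline>` open polyline, #ff00ff→cut S688 F985: (107.02,67.32) → (112.93,98.84) → (11.03,43.37) → (115.63,99.37) → (15.45,102.92)

[7] `<path>` rectangle, #ff8800→engrave S226 F2633: (71.82,99.75) → (103.91,99.75) → (103.91,54.98) → (71.82,54.98) → (71.82,99.75) (closed)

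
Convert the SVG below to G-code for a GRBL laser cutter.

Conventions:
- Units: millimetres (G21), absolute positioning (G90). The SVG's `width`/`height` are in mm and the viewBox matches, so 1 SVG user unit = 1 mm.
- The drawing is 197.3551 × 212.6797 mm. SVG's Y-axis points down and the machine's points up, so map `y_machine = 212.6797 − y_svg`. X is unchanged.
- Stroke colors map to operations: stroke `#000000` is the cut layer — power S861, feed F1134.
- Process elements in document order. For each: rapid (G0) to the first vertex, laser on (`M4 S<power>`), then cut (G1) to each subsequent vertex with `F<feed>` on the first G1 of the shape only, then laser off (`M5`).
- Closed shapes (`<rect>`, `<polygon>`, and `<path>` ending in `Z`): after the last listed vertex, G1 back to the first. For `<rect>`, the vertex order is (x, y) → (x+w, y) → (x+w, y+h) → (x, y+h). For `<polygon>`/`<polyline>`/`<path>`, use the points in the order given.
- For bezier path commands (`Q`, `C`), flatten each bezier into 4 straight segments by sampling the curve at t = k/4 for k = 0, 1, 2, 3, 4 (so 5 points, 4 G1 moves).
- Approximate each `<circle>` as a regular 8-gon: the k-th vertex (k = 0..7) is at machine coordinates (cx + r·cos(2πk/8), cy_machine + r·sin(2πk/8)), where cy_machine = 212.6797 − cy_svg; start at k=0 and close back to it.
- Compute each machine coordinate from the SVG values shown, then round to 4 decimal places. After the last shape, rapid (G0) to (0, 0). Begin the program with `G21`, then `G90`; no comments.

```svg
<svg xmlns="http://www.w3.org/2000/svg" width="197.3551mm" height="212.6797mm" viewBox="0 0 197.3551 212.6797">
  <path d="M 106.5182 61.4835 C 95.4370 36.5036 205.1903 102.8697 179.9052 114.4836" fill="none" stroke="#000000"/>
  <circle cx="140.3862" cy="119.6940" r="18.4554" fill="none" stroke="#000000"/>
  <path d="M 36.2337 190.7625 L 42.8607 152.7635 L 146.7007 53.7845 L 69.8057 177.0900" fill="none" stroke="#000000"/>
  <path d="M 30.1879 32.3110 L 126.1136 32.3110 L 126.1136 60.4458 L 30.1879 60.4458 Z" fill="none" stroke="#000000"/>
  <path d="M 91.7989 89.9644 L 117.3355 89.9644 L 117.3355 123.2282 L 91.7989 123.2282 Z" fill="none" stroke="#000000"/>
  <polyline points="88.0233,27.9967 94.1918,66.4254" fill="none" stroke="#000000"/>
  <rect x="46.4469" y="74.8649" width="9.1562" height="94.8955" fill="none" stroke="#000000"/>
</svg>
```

Since the viewBox matches the mm dimensions, user units are millimetres directly. The only transform is the Y-flip y_m = 212.6797 − y_svg.

Shape 1 is a cubic bezier drawn with `<path>`. Its stroke #000000 means cut at S861, F1134. After flipping Y the toolpath is (106.5182,151.1962) → (116.8658,155.0865) → (148.5382,138.4188) → (177.5473,114.8898) → (179.9052,98.1961).

Shape 2 is a circle drawn with `<circle>`. Its stroke #000000 means cut at S861, F1134. After flipping Y the toolpath is (158.8416,92.9857) → (153.4361,106.0356) → (140.3862,111.4411) → (127.3363,106.0356) → (121.9308,92.9857) → (127.3363,79.9358) → (140.3862,74.5303) → (153.4361,79.9358) → (158.8416,92.9857), returning to the start.

Shape 3 is a open polyline drawn with `<path>`. Its stroke #000000 means cut at S861, F1134. After flipping Y the toolpath is (36.2337,21.9172) → (42.8607,59.9162) → (146.7007,158.8952) → (69.8057,35.5897).

Shape 4 is a rectangle drawn with `<path>`. Its stroke #000000 means cut at S861, F1134. After flipping Y the toolpath is (30.1879,180.3687) → (126.1136,180.3687) → (126.1136,152.2339) → (30.1879,152.2339) → (30.1879,180.3687), returning to the start.

Shape 5 is a rectangle drawn with `<path>`. Its stroke #000000 means cut at S861, F1134. After flipping Y the toolpath is (91.7989,122.7153) → (117.3355,122.7153) → (117.3355,89.4515) → (91.7989,89.4515) → (91.7989,122.7153), returning to the start.

Shape 6 is a line segment drawn with `<polyline>`. Its stroke #000000 means cut at S861, F1134. After flipping Y the toolpath is (88.0233,184.6830) → (94.1918,146.2543).

Shape 7 is a rectangle drawn with `<rect>`. Its stroke #000000 means cut at S861, F1134. After flipping Y the toolpath is (46.4469,137.8148) → (55.6031,137.8148) → (55.6031,42.9193) → (46.4469,42.9193) → (46.4469,137.8148), returning to the start.

G21
G90
G0 X106.5182 Y151.1962
M4 S861
G1 X116.8658 Y155.0865 F1134
G1 X148.5382 Y138.4188
G1 X177.5473 Y114.8898
G1 X179.9052 Y98.1961
M5
G0 X158.8416 Y92.9857
M4 S861
G1 X153.4361 Y106.0356 F1134
G1 X140.3862 Y111.4411
G1 X127.3363 Y106.0356
G1 X121.9308 Y92.9857
G1 X127.3363 Y79.9358
G1 X140.3862 Y74.5303
G1 X153.4361 Y79.9358
G1 X158.8416 Y92.9857
M5
G0 X36.2337 Y21.9172
M4 S861
G1 X42.8607 Y59.9162 F1134
G1 X146.7007 Y158.8952
G1 X69.8057 Y35.5897
M5
G0 X30.1879 Y180.3687
M4 S861
G1 X126.1136 Y180.3687 F1134
G1 X126.1136 Y152.2339
G1 X30.1879 Y152.2339
G1 X30.1879 Y180.3687
M5
G0 X91.7989 Y122.7153
M4 S861
G1 X117.3355 Y122.7153 F1134
G1 X117.3355 Y89.4515
G1 X91.7989 Y89.4515
G1 X91.7989 Y122.7153
M5
G0 X88.0233 Y184.6830
M4 S861
G1 X94.1918 Y146.2543 F1134
M5
G0 X46.4469 Y137.8148
M4 S861
G1 X55.6031 Y137.8148 F1134
G1 X55.6031 Y42.9193
G1 X46.4469 Y42.9193
G1 X46.4469 Y137.8148
M5
G0 X0.0000 Y0.0000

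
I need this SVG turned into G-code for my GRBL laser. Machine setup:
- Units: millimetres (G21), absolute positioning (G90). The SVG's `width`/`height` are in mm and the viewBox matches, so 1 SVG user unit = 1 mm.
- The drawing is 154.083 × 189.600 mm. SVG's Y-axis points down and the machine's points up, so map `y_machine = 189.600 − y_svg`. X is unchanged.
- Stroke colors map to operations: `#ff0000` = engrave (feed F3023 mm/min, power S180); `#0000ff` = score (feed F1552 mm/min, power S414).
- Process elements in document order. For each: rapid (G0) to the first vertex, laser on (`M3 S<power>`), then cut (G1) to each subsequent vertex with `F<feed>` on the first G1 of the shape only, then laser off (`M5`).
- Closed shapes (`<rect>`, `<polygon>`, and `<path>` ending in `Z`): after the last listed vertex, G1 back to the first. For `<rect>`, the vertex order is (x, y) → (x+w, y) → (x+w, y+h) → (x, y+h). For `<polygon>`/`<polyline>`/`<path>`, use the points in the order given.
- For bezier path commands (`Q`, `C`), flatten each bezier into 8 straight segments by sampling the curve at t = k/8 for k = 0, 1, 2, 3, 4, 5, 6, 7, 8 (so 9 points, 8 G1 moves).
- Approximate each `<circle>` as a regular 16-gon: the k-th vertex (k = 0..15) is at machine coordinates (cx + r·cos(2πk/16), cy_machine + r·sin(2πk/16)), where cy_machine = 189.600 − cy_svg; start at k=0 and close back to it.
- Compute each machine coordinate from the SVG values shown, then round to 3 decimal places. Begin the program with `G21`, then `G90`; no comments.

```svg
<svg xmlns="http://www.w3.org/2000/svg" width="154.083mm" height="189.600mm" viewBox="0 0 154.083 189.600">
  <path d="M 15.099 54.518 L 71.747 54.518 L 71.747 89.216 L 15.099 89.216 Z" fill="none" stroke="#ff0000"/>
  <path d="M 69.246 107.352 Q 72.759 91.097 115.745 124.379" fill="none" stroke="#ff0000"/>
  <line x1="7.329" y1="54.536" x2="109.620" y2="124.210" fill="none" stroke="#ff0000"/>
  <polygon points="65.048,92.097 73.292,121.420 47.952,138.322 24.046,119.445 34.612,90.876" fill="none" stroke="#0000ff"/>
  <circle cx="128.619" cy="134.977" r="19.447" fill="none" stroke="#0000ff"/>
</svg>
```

G21
G90
G0 X15.099 Y135.082
M3 S180
G1 X71.747 Y135.082 F3023
G1 X71.747 Y100.384
G1 X15.099 Y100.384
G1 X15.099 Y135.082
M5
G0 X69.246 Y82.248
M3 S180
G1 X70.741 Y85.538 F3023
G1 X73.470 Y87.279
G1 X77.432 Y87.473
G1 X82.627 Y86.119
G1 X89.056 Y83.216
G1 X96.719 Y78.766
G1 X105.615 Y72.767
G1 X115.745 Y65.221
M5
G0 X7.329 Y135.064
M3 S180
G1 X109.620 Y65.390 F3023
M5
G0 X65.048 Y97.503
M3 S414
G1 X73.292 Y68.180 F1552
G1 X47.952 Y51.278
G1 X24.046 Y70.155
G1 X34.612 Y98.724
G1 X65.048 Y97.503
M5
G0 X148.066 Y54.623
M3 S414
G1 X146.586 Y62.065 F1552
G1 X142.370 Y68.374
G1 X136.061 Y72.590
G1 X128.619 Y74.070
G1 X121.177 Y72.590
G1 X114.868 Y68.374
G1 X110.652 Y62.065
G1 X109.172 Y54.623
G1 X110.652 Y47.181
G1 X114.868 Y40.872
G1 X121.177 Y36.656
G1 X128.619 Y35.176
G1 X136.061 Y36.656
G1 X142.370 Y40.872
G1 X146.586 Y47.181
G1 X148.066 Y54.623
M5

1 u = 1 mm; y_m = 189.600 − y.

[1] `<path>` rectangle, #ff0000→engrave S180 F3023: (15.099,135.082) → (71.747,135.082) → (71.747,100.384) → (15.099,100.384) → (15.099,135.082) (closed)

[2] `<path>` quadratic bezier, #ff0000→engrave S180 F3023: (69.246,82.248) → (70.741,85.538) → (73.470,87.279) → (77.432,87.473) → (82.627,86.119) → (89.056,83.216) → (96.719,78.766) → (105.615,72.767) → (115.745,65.221)

[3] `<line>` line segment, #ff0000→engrave S180 F3023: (7.329,135.064) → (109.620,65.390)

[4] `<polygon>` regular polygon, #0000ff→score S414 F1552: (65.048,97.503) → (73.292,68.180) → (47.952,51.278) → (24.046,70.155) → (34.612,98.724) → (65.048,97.503) (closed)

[5] `<circle>` circle, #0000ff→score S414 F1552: (148.066,54.623) → (146.586,62.065) → (142.370,68.374) → (136.061,72.590) → (128.619,74.070) → (121.177,72.590) → (114.868,68.374) → (110.652,62.065) → (109.172,54.623) → (110.652,47.181) → (114.868,40.872) → (121.177,36.656) → (128.619,35.176) → (136.061,36.656) → (142.370,40.872) → (146.586,47.181) → (148.066,54.623) (closed)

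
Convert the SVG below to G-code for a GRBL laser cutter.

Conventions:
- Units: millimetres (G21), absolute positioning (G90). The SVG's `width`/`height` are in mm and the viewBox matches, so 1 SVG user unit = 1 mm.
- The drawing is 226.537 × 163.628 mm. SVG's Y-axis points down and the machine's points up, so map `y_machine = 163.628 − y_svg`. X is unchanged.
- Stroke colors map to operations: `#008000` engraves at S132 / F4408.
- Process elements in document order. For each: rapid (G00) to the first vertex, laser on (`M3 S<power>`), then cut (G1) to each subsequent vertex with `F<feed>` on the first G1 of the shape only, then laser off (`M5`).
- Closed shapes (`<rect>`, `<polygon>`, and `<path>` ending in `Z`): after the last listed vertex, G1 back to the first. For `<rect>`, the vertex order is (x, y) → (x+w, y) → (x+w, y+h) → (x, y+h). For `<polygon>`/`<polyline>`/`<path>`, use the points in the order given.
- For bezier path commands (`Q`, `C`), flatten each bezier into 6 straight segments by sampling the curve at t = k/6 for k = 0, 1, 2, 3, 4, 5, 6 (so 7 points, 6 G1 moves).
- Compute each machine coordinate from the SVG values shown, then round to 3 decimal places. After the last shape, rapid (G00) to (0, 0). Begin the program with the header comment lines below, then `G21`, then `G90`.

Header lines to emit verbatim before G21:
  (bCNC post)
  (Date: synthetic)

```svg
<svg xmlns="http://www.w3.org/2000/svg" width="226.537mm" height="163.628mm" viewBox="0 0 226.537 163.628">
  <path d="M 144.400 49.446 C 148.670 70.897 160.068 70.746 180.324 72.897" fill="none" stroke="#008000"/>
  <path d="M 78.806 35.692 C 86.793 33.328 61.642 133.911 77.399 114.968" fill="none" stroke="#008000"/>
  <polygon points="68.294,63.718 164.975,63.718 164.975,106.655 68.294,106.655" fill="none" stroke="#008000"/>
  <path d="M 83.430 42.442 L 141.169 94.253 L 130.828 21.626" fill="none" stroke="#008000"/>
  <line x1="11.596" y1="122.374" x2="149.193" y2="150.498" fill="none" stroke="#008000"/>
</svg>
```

viewBox `0 0 226.537 163.628` with mm width/height → 1 unit = 1 mm. Flip: y_m = 163.628 − y_svg.

**Shape 1** — `<path>` cubic bezier, stroke `#008000` → engrave (S132, F4408). Control points (SVG): P0=(144.400,49.446), P1=(148.670,70.897), P2=(160.068,70.746), P3=(180.324,72.897); sampled at t=k/6. Machine vertices: (144.400,114.182) → (147.137,105.146) → (151.110,99.046) → (156.367,95.219) → (162.957,93.000) → (170.926,91.725) → (180.324,90.731). Open path.

**Shape 2** — `<path>` cubic bezier, stroke `#008000` → engrave (S132, F4408). Control points (SVG): P0=(78.806,35.692), P1=(86.793,33.328), P2=(61.642,133.911), P3=(77.399,114.968); sampled at t=k/6. Machine vertices: (78.806,127.936) → (80.381,121.569) → (78.489,104.224) → (75.189,82.081) → (72.536,61.319) → (72.587,48.119) → (77.399,48.660). Open path.

**Shape 3** — `<polygon>` rectangle, stroke `#008000` → engrave (S132, F4408). Machine vertices: (68.294,99.910) → (164.975,99.910) → (164.975,56.973) → (68.294,56.973) → (68.294,99.910). Closed: final G1 returns to the first vertex.

**Shape 4** — `<path>` open polyline, stroke `#008000` → engrave (S132, F4408). Machine vertices: (83.430,121.186) → (141.169,69.375) → (130.828,142.002). Open path.

**Shape 5** — `<line>` line segment, stroke `#008000` → engrave (S132, F4408). Machine vertices: (11.596,41.254) → (149.193,13.130). Open path.

(bCNC post)
(Date: synthetic)
G21
G90
G00 X144.400 Y114.182
M3 S132
G1 X147.137 Y105.146 F4408
G1 X151.110 Y99.046
G1 X156.367 Y95.219
G1 X162.957 Y93.000
G1 X170.926 Y91.725
G1 X180.324 Y90.731
M5
G00 X78.806 Y127.936
M3 S132
G1 X80.381 Y121.569 F4408
G1 X78.489 Y104.224
G1 X75.189 Y82.081
G1 X72.536 Y61.319
G1 X72.587 Y48.119
G1 X77.399 Y48.660
M5
G00 X68.294 Y99.910
M3 S132
G1 X164.975 Y99.910 F4408
G1 X164.975 Y56.973
G1 X68.294 Y56.973
G1 X68.294 Y99.910
M5
G00 X83.430 Y121.186
M3 S132
G1 X141.169 Y69.375 F4408
G1 X130.828 Y142.002
M5
G00 X11.596 Y41.254
M3 S132
G1 X149.193 Y13.130 F4408
M5
G00 X0.000 Y0.000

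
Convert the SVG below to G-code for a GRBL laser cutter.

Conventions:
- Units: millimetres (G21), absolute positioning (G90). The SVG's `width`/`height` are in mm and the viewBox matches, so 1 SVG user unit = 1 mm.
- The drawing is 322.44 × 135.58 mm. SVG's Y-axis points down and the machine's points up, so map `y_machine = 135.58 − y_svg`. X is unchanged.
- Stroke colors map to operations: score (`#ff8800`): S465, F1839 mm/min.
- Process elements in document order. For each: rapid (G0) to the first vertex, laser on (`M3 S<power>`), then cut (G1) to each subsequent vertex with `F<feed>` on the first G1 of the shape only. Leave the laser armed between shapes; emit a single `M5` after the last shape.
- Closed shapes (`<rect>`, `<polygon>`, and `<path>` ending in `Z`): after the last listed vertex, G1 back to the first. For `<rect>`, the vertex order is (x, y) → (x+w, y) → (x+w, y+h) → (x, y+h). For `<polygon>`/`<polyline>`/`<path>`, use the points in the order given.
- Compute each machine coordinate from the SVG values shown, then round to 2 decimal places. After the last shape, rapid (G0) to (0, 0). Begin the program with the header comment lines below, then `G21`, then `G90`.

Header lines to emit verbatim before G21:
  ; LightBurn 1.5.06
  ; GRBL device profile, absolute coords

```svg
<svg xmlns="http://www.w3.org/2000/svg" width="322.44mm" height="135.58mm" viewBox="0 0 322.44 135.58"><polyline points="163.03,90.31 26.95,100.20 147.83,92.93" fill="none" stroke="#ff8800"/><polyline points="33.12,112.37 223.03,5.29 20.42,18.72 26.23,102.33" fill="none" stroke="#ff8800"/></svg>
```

; LightBurn 1.5.06
; GRBL device profile, absolute coords
G21
G90
G0 X163.03 Y45.27
M3 S465
G1 X26.95 Y35.38 F1839
G1 X147.83 Y42.65
G0 X33.12 Y23.21
M3 S465
G1 X223.03 Y130.29 F1839
G1 X20.42 Y116.86
G1 X26.23 Y33.25
M5
G0 X0.00 Y0.00

viewBox `0 0 322.44 135.58` with mm width/height → 1 unit = 1 mm. Flip: y_m = 135.58 − y_svg.

**Shape 1** — `<polyline>` open polyline, stroke `#ff8800` → score (S465, F1839). Machine vertices: (163.03,45.27) → (26.95,35.38) → (147.83,42.65). Open path.

**Shape 2** — `<polyline>` open polyline, stroke `#ff8800` → score (S465, F1839). Machine vertices: (33.12,23.21) → (223.03,130.29) → (20.42,116.86) → (26.23,33.25). Open path.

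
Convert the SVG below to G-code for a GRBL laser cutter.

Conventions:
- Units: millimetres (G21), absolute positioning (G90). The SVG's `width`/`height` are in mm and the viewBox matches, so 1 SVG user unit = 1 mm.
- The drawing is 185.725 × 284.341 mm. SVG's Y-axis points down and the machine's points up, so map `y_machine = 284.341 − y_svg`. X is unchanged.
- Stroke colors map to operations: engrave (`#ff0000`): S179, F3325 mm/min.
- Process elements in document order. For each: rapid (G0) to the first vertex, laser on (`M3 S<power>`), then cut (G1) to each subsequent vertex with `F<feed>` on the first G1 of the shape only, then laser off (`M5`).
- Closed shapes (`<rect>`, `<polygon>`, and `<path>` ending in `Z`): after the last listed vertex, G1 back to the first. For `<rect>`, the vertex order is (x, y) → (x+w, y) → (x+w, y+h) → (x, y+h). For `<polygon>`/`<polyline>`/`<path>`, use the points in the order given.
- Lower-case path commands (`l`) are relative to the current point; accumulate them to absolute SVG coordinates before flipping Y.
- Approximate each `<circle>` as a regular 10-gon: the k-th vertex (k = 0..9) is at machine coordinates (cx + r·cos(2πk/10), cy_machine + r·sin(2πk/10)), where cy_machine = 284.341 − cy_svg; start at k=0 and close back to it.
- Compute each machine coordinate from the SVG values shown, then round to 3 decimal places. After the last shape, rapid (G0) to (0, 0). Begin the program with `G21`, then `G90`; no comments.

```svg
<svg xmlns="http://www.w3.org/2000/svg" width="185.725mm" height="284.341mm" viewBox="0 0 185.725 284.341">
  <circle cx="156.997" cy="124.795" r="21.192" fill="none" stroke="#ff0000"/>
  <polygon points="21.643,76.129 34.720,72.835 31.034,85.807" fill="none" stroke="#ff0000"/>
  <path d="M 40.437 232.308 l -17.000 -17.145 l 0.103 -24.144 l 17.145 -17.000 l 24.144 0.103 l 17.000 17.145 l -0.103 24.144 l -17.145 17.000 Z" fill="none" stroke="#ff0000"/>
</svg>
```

1 u = 1 mm; y_m = 284.341 − y.

[1] `<circle>` circle, #ff0000→engrave S179 F3325: (178.189,159.546) → (174.142,172.002) → (163.546,179.701) → (150.448,179.701) → (139.852,172.002) → (135.805,159.546) → (139.852,147.090) → (150.448,139.391) → (163.546,139.391) → (174.142,147.090) → (178.189,159.546) (closed)

[2] `<polygon>` regular polygon, #ff0000→engrave S179 F3325: (21.643,208.212) → (34.720,211.506) → (31.034,198.534) → (21.643,208.212) (closed)

[3] `<path>` regular polygon, #ff0000→engrave S179 F3325: (40.437,52.033) → (23.437,69.178) → (23.540,93.322) → (40.685,110.322) → (64.829,110.219) → (81.829,93.074) → (81.726,68.930) → (64.581,51.930) → (40.437,52.033) (closed)

G21
G90
G0 X178.189 Y159.546
M3 S179
G1 X174.142 Y172.002 F3325
G1 X163.546 Y179.701
G1 X150.448 Y179.701
G1 X139.852 Y172.002
G1 X135.805 Y159.546
G1 X139.852 Y147.090
G1 X150.448 Y139.391
G1 X163.546 Y139.391
G1 X174.142 Y147.090
G1 X178.189 Y159.546
M5
G0 X21.643 Y208.212
M3 S179
G1 X34.720 Y211.506 F3325
G1 X31.034 Y198.534
G1 X21.643 Y208.212
M5
G0 X40.437 Y52.033
M3 S179
G1 X23.437 Y69.178 F3325
G1 X23.540 Y93.322
G1 X40.685 Y110.322
G1 X64.829 Y110.219
G1 X81.829 Y93.074
G1 X81.726 Y68.930
G1 X64.581 Y51.930
G1 X40.437 Y52.033
M5
G0 X0.000 Y0.000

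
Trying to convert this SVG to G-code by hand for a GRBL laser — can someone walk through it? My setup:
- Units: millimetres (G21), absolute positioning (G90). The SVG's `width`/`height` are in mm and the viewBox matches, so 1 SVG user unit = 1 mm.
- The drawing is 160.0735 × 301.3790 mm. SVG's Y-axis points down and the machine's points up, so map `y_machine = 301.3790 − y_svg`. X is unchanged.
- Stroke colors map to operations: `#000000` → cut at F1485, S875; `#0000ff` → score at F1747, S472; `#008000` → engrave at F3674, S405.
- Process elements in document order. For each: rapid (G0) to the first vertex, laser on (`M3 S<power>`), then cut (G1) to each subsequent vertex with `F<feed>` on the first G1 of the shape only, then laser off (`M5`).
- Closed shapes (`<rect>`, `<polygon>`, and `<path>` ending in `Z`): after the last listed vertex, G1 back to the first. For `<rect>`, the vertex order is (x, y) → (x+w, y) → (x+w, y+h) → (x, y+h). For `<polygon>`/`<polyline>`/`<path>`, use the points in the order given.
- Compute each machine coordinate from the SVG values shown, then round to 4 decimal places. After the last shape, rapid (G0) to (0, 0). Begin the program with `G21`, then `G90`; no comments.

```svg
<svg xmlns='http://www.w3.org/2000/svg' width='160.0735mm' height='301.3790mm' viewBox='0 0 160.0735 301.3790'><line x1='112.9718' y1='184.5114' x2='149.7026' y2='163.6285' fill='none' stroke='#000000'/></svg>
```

G21
G90
G0 X112.9718 Y116.8676
M3 S875
G1 X149.7026 Y137.7505 F1485
M5
G0 X0.0000 Y0.0000

Since the viewBox matches the mm dimensions, user units are millimetres directly. The only transform is the Y-flip y_m = 301.3790 − y_svg.

Shape 1 is a line segment drawn with `<line>`. Its stroke #000000 means cut at S875, F1485. After flipping Y the toolpath is (112.9718,116.8676) → (149.7026,137.7505).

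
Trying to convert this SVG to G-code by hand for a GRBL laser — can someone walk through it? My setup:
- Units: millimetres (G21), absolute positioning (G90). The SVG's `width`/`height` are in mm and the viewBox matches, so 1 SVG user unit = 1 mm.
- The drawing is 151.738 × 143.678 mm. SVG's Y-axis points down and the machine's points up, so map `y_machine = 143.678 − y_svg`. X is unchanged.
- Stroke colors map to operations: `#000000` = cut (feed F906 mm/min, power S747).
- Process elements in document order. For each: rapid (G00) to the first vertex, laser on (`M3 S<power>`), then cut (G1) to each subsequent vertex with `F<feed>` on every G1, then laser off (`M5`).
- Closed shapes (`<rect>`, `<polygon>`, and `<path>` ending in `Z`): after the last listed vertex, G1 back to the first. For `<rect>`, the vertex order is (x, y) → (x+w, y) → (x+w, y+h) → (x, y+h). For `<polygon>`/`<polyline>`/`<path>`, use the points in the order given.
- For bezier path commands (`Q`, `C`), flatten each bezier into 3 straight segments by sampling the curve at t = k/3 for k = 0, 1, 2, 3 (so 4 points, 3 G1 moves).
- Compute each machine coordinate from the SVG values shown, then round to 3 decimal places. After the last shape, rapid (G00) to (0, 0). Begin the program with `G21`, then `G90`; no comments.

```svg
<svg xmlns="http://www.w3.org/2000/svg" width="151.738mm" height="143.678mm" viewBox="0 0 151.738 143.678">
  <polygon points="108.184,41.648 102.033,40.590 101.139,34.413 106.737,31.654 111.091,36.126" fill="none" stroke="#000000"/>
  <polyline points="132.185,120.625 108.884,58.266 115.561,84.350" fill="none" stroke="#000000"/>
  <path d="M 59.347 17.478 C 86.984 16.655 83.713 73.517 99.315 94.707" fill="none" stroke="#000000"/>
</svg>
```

G21
G90
G00 X108.184 Y102.030
M3 S747
G1 X102.033 Y103.088 F906
G1 X101.139 Y109.265 F906
G1 X106.737 Y112.024 F906
G1 X111.091 Y107.552 F906
G1 X108.184 Y102.030 F906
M5
G00 X132.185 Y23.053
M3 S747
G1 X108.884 Y85.412 F906
G1 X115.561 Y59.328 F906
M5
G00 X59.347 Y126.200
M3 S747
G1 X78.525 Y111.252 F906
G1 X88.160 Y78.594 F906
G1 X99.315 Y48.971 F906
M5
G00 X0.000 Y0.000

viewBox `0 0 151.738 143.678` with mm width/height → 1 unit = 1 mm. Flip: y_m = 143.678 − y_svg.

**Shape 1** — `<polygon>` regular polygon, stroke `#000000` → cut (S747, F906). Machine vertices: (108.184,102.030) → (102.033,103.088) → (101.139,109.265) → (106.737,112.024) → (111.091,107.552) → (108.184,102.030). Closed: final G1 returns to the first vertex.

**Shape 2** — `<polyline>` open polyline, stroke `#000000` → cut (S747, F906). Machine vertices: (132.185,23.053) → (108.884,85.412) → (115.561,59.328). Open path.

**Shape 3** — `<path>` cubic bezier, stroke `#000000` → cut (S747, F906). Control points (SVG): P0=(59.347,17.478), P1=(86.984,16.655), P2=(83.713,73.517), P3=(99.315,94.707); sampled at t=k/3. Machine vertices: (59.347,126.200) → (78.525,111.252) → (88.160,78.594) → (99.315,48.971). Open path.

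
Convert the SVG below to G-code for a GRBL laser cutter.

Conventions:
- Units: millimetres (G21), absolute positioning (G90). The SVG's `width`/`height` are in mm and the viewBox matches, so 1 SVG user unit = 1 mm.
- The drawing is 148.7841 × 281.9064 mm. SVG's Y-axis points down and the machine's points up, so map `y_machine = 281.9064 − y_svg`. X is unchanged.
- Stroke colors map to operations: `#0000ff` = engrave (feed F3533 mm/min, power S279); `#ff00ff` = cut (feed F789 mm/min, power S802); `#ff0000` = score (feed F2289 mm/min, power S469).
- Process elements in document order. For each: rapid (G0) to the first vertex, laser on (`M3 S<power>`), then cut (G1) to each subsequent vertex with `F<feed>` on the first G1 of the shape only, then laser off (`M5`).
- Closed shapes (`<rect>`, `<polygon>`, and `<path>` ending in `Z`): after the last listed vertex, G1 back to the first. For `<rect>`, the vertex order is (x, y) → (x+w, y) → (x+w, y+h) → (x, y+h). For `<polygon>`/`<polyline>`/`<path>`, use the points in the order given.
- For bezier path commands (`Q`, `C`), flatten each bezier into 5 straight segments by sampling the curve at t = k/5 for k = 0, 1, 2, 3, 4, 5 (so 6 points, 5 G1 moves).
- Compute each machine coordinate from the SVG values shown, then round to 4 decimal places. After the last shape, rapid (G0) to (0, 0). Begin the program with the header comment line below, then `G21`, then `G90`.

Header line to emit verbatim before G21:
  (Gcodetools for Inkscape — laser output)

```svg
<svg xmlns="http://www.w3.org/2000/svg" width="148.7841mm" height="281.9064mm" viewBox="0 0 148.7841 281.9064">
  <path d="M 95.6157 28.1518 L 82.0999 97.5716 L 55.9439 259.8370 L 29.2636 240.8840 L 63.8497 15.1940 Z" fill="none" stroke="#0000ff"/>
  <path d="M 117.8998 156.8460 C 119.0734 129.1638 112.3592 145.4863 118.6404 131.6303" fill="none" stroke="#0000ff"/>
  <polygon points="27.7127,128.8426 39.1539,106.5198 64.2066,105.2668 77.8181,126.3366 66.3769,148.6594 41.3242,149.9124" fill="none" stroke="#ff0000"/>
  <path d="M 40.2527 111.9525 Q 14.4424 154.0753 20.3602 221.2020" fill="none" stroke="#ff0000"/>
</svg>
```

(Gcodetools for Inkscape — laser output)
G21
G90
G0 X95.6157 Y253.7546
M3 S279
G1 X82.0999 Y184.3348 F3533
G1 X55.9439 Y22.0694
G1 X29.2636 Y41.0224
G1 X63.8497 Y266.7124
G1 X95.6157 Y253.7546
M5
G0 X117.8998 Y125.0604
M3 S279
G1 X117.8245 Y136.9826 F3533
G1 X116.8585 Y141.9045
G1 X116.0042 Y143.3869
G1 X116.2641 Y144.9905
G1 X118.6404 Y150.2761
M5
G0 X27.7127 Y153.0638
M3 S469
G1 X39.1539 Y175.3866 F2289
G1 X64.2066 Y176.6396
G1 X77.8181 Y155.5698
G1 X66.3769 Y133.2470
G1 X41.3242 Y131.9940
G1 X27.7127 Y153.0638
M5
G0 X40.2527 Y169.9539
M3 S469
G1 X31.1977 Y152.1046 F2289
G1 X24.6810 Y132.2550
G1 X20.7025 Y110.4051
G1 X19.2622 Y86.5549
G1 X20.3602 Y60.7044
M5
G0 X0.0000 Y0.0000

1 u = 1 mm; y_m = 281.9064 − y.

[1] `<path>` closed polygon, #0000ff→engrave S279 F3533: (95.6157,253.7546) → (82.0999,184.3348) → (55.9439,22.0694) → (29.2636,41.0224) → (63.8497,266.7124) → (95.6157,253.7546) (closed)

[2] `<path>` cubic bezier, #0000ff→engrave S279 F3533: (117.8998,125.0604) → (117.8245,136.9826) → (116.8585,141.9045) → (116.0042,143.3869) → (116.2641,144.9905) → (118.6404,150.2761)

[3] `<polygon>` regular polygon, #ff0000→score S469 F2289: (27.7127,153.0638) → (39.1539,175.3866) → (64.2066,176.6396) → (77.8181,155.5698) → (66.3769,133.2470) → (41.3242,131.9940) → (27.7127,153.0638) (closed)

[4] `<path>` quadratic bezier, #ff0000→score S469 F2289: (40.2527,169.9539) → (31.1977,152.1046) → (24.6810,132.2550) → (20.7025,110.4051) → (19.2622,86.5549) → (20.3602,60.7044)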